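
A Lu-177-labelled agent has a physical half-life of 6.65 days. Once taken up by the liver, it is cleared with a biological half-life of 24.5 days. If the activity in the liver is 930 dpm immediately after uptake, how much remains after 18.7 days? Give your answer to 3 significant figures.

78.0 dpm

1/t_eff = 1/t_phys + 1/t_biol = 1/6.65 + 1/24.5 = 0.19119 per day.
t_eff = 6.65 × 24.5 / (6.65 + 24.5) ≈ 5.2303 days.
Remaining = 930 × (1/2)^(18.7/5.2303) = 930 × (1/2)^3.5753 ≈ 78.021 dpm.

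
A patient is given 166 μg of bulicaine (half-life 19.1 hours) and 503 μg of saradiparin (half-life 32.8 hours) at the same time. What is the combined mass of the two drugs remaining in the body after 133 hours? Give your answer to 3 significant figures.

bulicaine: 166 × (1/2)^(133/19.1) = 166 × (1/2)^6.9634 ≈ 1.3302 μg.
saradiparin: 503 × (1/2)^(133/32.8) = 503 × (1/2)^4.0549 ≈ 30.264 μg.
Total = 1.3302 + 30.264 ≈ 31.594 μg.

31.6 μg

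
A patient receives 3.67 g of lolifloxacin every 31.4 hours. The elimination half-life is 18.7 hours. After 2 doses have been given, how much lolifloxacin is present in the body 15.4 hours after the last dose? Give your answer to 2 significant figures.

The 2 doses were given 46.8, 15.4 hours ago.
Total = 3.67·(1/2)^(46.8/18.7) + 3.67·(1/2)^(15.4/18.7)
      = 0.64757 + 2.0738 ≈ 2.7213 g.

2.7 g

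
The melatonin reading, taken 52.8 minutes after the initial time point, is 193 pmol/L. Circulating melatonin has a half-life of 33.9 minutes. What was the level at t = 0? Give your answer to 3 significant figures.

568 pmol/L

Number of half-lives elapsed: n = 52.8/33.9 ≈ 1.5575.
A₀ = A × 2^n = 193 × 2^1.5575 = 193 × 2.9435 ≈ 568.09 pmol/L.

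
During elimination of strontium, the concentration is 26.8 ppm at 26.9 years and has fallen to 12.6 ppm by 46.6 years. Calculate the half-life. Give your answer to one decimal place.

18.1 years

Over Δt = 46.6 − 26.9 = 19.7 years, the level fell by a factor of 26.8/12.6 ≈ 2.127.
n = log₂(2.127) ≈ 1.0888 half-lives, so t½ = 19.7/1.0888 ≈ 18.093 years.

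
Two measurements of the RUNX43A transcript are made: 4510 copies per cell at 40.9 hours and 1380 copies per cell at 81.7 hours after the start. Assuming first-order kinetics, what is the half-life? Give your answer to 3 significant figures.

23.9 hours

Over Δt = 81.7 − 40.9 = 40.8 hours, the level fell by a factor of 4510/1380 ≈ 3.2681.
n = log₂(3.2681) ≈ 1.7085 half-lives, so t½ = 40.8/1.7085 ≈ 23.881 hours.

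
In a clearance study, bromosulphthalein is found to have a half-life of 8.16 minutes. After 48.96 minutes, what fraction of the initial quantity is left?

n = 48.96/8.16 ≈ 6 half-lives.
Fraction remaining = (1/2)^6 ≈ 0.015625.

0.015625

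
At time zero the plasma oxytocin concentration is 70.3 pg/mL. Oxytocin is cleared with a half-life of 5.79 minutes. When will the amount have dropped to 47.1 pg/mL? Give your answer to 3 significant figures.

Fraction remaining = 47.1/70.3 ≈ 0.66999.
n = log₂(70.3/47.1) = ln(1.4926)/ln 2 ≈ 0.5778 half-lives.
t = n × t½ = 0.5778 × 5.79 ≈ 3.3454 minutes.

3.35 minutes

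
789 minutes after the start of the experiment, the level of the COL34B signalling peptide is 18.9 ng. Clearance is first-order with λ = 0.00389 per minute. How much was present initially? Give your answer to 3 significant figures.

t½ = ln 2 / λ = 0.69315 / 0.00389 ≈ 178.19 minutes.
Number of half-lives elapsed: n = 789/178.19 ≈ 4.4279.
A₀ = A × 2^n = 18.9 × 2^4.4279 = 18.9 × 21.525 ≈ 406.82 ng.

407 ng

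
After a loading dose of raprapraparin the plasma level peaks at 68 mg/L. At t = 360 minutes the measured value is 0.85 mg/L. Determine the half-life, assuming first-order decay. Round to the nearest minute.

57 minutes

A/A₀ = 0.85/68 ≈ 0.0125.
n = log₂(80) ≈ 6.3219 half-lives elapsed in 360 minutes.
t½ = 360/6.3219 ≈ 56.945 minutes.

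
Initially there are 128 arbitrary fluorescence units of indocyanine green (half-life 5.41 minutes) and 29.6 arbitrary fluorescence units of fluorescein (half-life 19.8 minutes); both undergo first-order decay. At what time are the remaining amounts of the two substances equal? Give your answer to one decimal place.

Set 128·(1/2)^(t/5.41) = 29.6·(1/2)^(t/19.8).
Taking log₂: log₂(128/29.6) = t·(1/5.41 − 1/19.8).
log₂(4.3243) = 2.1125; 1/5.41 − 1/19.8 = 0.13434.
t = 2.1125 / 0.13434 ≈ 15.725 minutes.

15.7 minutes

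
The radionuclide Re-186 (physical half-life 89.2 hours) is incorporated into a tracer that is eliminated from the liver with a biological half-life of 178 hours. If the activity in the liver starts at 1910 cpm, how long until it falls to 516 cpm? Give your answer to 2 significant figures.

110 hours

1/t_eff = 1/t_phys + 1/t_biol = 1/89.2 + 1/178 = 0.016829 per hour.
t_eff = 89.2 × 178 / (89.2 + 178) ≈ 59.422 hours.
n = log₂(1910/516) ≈ 1.8881; t = 1.8881 × 59.422 ≈ 112.2 hours.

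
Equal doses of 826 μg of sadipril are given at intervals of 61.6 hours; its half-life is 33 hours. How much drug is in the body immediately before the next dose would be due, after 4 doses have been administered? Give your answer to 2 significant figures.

310 μg

The 4 doses were given 246.4, 184.8, 123.2, 61.6 hours ago.
Total = 826·(1/2)^(246.4/33) + 826·(1/2)^(184.8/33) + 826·(1/2)^(123.2/33) + 826·(1/2)^(61.6/33)
      = 4.6697 + 17.03 + 62.106 + 226.49 ≈ 310.3 μg.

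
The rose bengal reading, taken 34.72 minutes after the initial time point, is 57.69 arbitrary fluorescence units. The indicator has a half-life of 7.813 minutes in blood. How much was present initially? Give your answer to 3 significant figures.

Number of half-lives elapsed: n = 34.72/7.813 ≈ 4.4439.
A₀ = A × 2^n = 57.69 × 2^4.4439 = 57.69 × 21.764 ≈ 1255.6 arbitrary fluorescence units.

1260 arbitrary fluorescence units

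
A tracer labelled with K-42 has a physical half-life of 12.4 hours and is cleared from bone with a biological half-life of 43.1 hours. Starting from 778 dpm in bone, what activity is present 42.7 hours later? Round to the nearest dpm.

1/t_eff = 1/t_phys + 1/t_biol = 1/12.4 + 1/43.1 = 0.10385 per hour.
t_eff = 12.4 × 43.1 / (12.4 + 43.1) ≈ 9.6295 hours.
Remaining = 778 × (1/2)^(42.7/9.6295) = 778 × (1/2)^4.4343 ≈ 35.986 dpm.

36 dpm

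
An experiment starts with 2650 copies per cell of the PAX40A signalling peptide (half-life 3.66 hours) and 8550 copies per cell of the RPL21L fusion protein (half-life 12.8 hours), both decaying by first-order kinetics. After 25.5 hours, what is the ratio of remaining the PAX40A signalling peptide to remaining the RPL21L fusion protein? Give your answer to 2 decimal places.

PAX40A signalling peptide: 2650 × (1/2)^(25.5/3.66) = 2650 × (1/2)^6.9672 ≈ 21.179 copies per cell.
RPL21L fusion protein: 8550 × (1/2)^(25.5/12.8) = 8550 × (1/2)^1.9922 ≈ 2149.1 copies per cell.
Ratio ≈ 21.179 / 2149.1 ≈ 0.0098548.

0.01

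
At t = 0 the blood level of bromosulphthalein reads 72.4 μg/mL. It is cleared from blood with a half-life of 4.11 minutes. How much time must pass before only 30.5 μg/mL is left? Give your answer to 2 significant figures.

Fraction remaining = 30.5/72.4 ≈ 0.42127.
n = log₂(72.4/30.5) = ln(2.3738)/ln 2 ≈ 1.2472 half-lives.
t = n × t½ = 1.2472 × 4.11 ≈ 5.1259 minutes.

5.1 minutes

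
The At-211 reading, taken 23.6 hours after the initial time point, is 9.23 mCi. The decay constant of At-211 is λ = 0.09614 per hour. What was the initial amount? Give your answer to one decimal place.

t½ = ln 2 / λ = 0.69315 / 0.09614 ≈ 7.2098 hours.
Number of half-lives elapsed: n = 23.6/7.2098 ≈ 3.2733.
A₀ = A × 2^n = 9.23 × 2^3.2733 = 9.23 × 9.6688 ≈ 89.243 mCi.

89.2 mCi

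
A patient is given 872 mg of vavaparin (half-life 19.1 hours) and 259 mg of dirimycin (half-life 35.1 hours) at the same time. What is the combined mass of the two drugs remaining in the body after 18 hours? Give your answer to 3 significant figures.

vavaparin: 872 × (1/2)^(18/19.1) = 872 × (1/2)^0.94241 ≈ 453.76 mg.
dirimycin: 259 × (1/2)^(18/35.1) = 259 × (1/2)^0.51282 ≈ 181.52 mg.
Total = 453.76 + 181.52 ≈ 635.28 mg.

635 mg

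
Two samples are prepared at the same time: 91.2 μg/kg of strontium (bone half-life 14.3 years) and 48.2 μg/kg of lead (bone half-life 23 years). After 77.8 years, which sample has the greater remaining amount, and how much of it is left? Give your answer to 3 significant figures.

lead, 4.62 μg/kg

strontium: 91.2 × (1/2)^5.4406 ≈ 2.1 μg/kg.
lead: 48.2 × (1/2)^3.3826 ≈ 4.6215 μg/kg.
Lead has more remaining, at ≈ 4.6215 μg/kg.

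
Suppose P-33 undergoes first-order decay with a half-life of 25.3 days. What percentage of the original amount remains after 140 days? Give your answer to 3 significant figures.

2.16%

n = 140/25.3 ≈ 5.5336 half-lives.
Fraction remaining = (1/2)^5.5336 ≈ 0.021588, i.e. 2.1588%.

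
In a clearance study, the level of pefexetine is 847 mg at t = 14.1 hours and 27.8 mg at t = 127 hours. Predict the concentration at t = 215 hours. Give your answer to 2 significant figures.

1.9 mg

Over Δt = 127 − 14.1 = 112.9 hours, the level fell by a factor of 847/27.8 ≈ 30.468.
n = log₂(30.468) ≈ 4.9292 half-lives, so t½ = 112.9/4.9292 ≈ 22.904 hours.
From t = 127 to t = 215: 27.8 × (1/2)^((215−127)/22.904) ≈ 1.9385 mg.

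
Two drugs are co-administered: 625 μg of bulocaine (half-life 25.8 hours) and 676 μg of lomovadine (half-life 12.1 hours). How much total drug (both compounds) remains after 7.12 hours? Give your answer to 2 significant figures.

bulocaine: 625 × (1/2)^(7.12/25.8) = 625 × (1/2)^0.27597 ≈ 516.18 μg.
lomovadine: 676 × (1/2)^(7.12/12.1) = 676 × (1/2)^0.58843 ≈ 449.58 μg.
Total = 516.18 + 449.58 ≈ 965.77 μg.

970 μg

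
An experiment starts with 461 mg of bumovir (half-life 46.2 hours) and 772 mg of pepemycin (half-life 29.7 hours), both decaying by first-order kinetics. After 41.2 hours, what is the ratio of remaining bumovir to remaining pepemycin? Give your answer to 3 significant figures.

0.842

bumovir: 461 × (1/2)^(41.2/46.2) = 461 × (1/2)^0.89177 ≈ 248.46 mg.
pepemycin: 772 × (1/2)^(41.2/29.7) = 772 × (1/2)^1.3872 ≈ 295.14 mg.
Ratio ≈ 248.46 / 295.14 ≈ 0.84183.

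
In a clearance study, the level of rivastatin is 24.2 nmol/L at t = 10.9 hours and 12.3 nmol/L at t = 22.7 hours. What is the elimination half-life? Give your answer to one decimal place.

Over Δt = 22.7 − 10.9 = 11.8 hours, the level fell by a factor of 24.2/12.3 ≈ 1.9675.
n = log₂(1.9675) ≈ 0.97635 half-lives, so t½ = 11.8/0.97635 ≈ 12.086 hours.

12.1 hours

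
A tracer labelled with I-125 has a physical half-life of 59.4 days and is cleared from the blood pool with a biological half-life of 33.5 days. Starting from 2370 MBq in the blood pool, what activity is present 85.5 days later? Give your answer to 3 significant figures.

1/t_eff = 1/t_phys + 1/t_biol = 1/59.4 + 1/33.5 = 0.046686 per day.
t_eff = 59.4 × 33.5 / (59.4 + 33.5) ≈ 21.42 days.
Remaining = 2370 × (1/2)^(85.5/21.42) = 2370 × (1/2)^3.9916 ≈ 148.99 MBq.

149 MBq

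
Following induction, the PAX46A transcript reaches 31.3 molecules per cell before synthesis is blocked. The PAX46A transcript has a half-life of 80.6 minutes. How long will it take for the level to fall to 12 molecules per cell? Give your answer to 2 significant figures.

Fraction remaining = 12/31.3 ≈ 0.38339.
n = log₂(31.3/12) = ln(2.6083)/ln 2 ≈ 1.3831 half-lives.
t = n × t½ = 1.3831 × 80.6 ≈ 111.48 minutes.

110 minutes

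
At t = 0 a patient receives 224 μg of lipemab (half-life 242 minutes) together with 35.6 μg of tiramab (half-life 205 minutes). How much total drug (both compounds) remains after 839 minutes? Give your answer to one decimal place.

22.3 μg

lipemab: 224 × (1/2)^(839/242) = 224 × (1/2)^3.4669 ≈ 20.258 μg.
tiramab: 35.6 × (1/2)^(839/205) = 35.6 × (1/2)^4.0927 ≈ 2.0866 μg.
Total = 20.258 + 2.0866 ≈ 22.344 μg.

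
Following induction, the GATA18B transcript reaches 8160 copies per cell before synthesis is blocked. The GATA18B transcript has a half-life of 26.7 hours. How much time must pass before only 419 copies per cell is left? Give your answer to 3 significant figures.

Fraction remaining = 419/8160 ≈ 0.051348.
n = log₂(8160/419) = ln(19.475)/ln 2 ≈ 4.2835 half-lives.
t = n × t½ = 4.2835 × 26.7 ≈ 114.37 hours.

114 hours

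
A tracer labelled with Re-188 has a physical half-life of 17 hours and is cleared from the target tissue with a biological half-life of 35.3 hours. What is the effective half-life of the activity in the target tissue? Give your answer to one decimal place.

1/t_eff = 1/t_phys + 1/t_biol = 1/17 + 1/35.3 = 0.087152 per hour.
t_eff = 17 × 35.3 / (17 + 35.3) ≈ 11.474 hours.

11.5 hours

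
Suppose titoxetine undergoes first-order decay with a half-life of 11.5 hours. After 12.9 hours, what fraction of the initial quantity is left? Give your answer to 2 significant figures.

0.46

n = 12.9/11.5 ≈ 1.1217 half-lives.
Fraction remaining = (1/2)^1.1217 ≈ 0.45954.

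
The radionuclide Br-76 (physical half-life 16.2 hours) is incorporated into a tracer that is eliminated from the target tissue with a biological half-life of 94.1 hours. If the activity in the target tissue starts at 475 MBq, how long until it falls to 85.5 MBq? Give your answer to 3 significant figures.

34.2 hours

1/t_eff = 1/t_phys + 1/t_biol = 1/16.2 + 1/94.1 = 0.072355 per hour.
t_eff = 16.2 × 94.1 / (16.2 + 94.1) ≈ 13.821 hours.
n = log₂(475/85.5) ≈ 2.4739; t = 2.4739 × 13.821 ≈ 34.191 hours.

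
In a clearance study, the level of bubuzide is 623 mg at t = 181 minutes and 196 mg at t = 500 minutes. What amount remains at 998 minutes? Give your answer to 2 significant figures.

Over Δt = 500 − 181 = 319 minutes, the level fell by a factor of 623/196 ≈ 3.1786.
n = log₂(3.1786) ≈ 1.6684 half-lives, so t½ = 319/1.6684 ≈ 191.2 minutes.
From t = 500 to t = 998: 196 × (1/2)^((998−500)/191.2) ≈ 32.226 mg.

32 mg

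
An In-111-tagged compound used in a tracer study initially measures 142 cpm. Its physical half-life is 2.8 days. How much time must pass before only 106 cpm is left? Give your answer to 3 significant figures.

1.18 days

Fraction remaining = 106/142 ≈ 0.74648.
n = log₂(142/106) = ln(1.3396)/ln 2 ≈ 0.42183 half-lives.
t = n × t½ = 0.42183 × 2.8 ≈ 1.1811 days.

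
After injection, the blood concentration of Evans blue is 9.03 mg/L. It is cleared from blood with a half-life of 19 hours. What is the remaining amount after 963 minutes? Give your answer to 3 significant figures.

Convert the elapsed time: 963 minutes = 16.05 hours.
Number of half-lives: n = 16.05/19 ≈ 0.84474.
Remaining = 9.03 × (1/2)^0.84474 = 9.03 × 0.55681 ≈ 5.028 mg/L.

5.03 mg/L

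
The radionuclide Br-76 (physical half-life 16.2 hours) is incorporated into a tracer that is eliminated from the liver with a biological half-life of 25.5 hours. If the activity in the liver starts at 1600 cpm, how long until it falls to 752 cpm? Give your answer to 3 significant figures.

1/t_eff = 1/t_phys + 1/t_biol = 1/16.2 + 1/25.5 = 0.10094 per hour.
t_eff = 16.2 × 25.5 / (16.2 + 25.5) ≈ 9.9065 hours.
n = log₂(1600/752) ≈ 1.0893; t = 1.0893 × 9.9065 ≈ 10.791 hours.

10.8 hours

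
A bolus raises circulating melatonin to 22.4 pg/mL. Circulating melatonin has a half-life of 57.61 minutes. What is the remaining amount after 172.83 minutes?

Elapsed time is 3 half-lives (172.83/57.61).
Each half-life halves the amount: 22.4 × (1/2)^3 = 22.4/8 = 2.8 pg/mL.

2.8 pg/mL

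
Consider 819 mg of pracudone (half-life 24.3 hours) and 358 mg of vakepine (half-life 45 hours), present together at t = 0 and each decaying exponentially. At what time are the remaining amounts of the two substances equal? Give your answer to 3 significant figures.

63.1 hours

Set 819·(1/2)^(t/24.3) = 358·(1/2)^(t/45).
Taking log₂: log₂(819/358) = t·(1/24.3 − 1/45).
log₂(2.2877) = 1.1939; 1/24.3 − 1/45 = 0.01893.
t = 1.1939 / 0.01893 ≈ 63.069 hours.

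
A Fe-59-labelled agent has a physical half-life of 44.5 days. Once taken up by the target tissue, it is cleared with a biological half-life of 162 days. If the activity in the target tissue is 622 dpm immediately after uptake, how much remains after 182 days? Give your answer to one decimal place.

1/t_eff = 1/t_phys + 1/t_biol = 1/44.5 + 1/162 = 0.028645 per day.
t_eff = 44.5 × 162 / (44.5 + 162) ≈ 34.91 days.
Remaining = 622 × (1/2)^(182/34.91) = 622 × (1/2)^5.2133 ≈ 16.766 dpm.

16.8 dpm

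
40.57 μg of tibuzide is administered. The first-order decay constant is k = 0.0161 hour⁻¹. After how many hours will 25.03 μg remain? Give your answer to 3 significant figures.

30.0 hours

t½ = ln 2 / k = 0.69315 / 0.0161 ≈ 43.053 hours.
Fraction remaining = 25.03/40.57 ≈ 0.61696.
n = log₂(40.57/25.03) = ln(1.6209)/ln 2 ≈ 0.69676 half-lives.
t = n × t½ = 0.69676 × 43.053 ≈ 29.997 hours.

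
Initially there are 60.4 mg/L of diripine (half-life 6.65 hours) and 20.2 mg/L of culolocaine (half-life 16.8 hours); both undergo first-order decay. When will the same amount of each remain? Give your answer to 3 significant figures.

Set 60.4·(1/2)^(t/6.65) = 20.2·(1/2)^(t/16.8).
Taking log₂: log₂(60.4/20.2) = t·(1/6.65 − 1/16.8).
log₂(2.9901) = 1.5802; 1/6.65 − 1/16.8 = 0.090852.
t = 1.5802 / 0.090852 ≈ 17.393 hours.

17.4 hours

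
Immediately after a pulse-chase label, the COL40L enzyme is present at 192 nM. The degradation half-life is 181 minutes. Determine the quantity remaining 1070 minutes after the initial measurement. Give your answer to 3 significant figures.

Number of half-lives: n = 1070/181 ≈ 5.9116.
Remaining = 192 × (1/2)^5.9116 = 192 × 0.016612 ≈ 3.1896 nM.

3.19 nM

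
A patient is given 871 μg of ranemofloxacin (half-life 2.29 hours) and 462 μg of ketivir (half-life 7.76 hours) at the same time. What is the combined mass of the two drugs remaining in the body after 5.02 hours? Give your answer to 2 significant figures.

490 μg

ranemofloxacin: 871 × (1/2)^(5.02/2.29) = 871 × (1/2)^2.1921 ≈ 190.6 μg.
ketivir: 462 × (1/2)^(5.02/7.76) = 462 × (1/2)^0.64691 ≈ 295.06 μg.
Total = 190.6 + 295.06 ≈ 485.65 μg.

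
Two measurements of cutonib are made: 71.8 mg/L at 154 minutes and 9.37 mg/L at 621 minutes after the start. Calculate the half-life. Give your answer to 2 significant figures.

160 minutes

Over Δt = 621 − 154 = 467 minutes, the level fell by a factor of 71.8/9.37 ≈ 7.6628.
n = log₂(7.6628) ≈ 2.9379 half-lives, so t½ = 467/2.9379 ≈ 158.96 minutes.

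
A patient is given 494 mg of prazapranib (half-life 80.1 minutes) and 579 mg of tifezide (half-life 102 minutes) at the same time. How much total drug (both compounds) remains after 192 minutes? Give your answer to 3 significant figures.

251 mg

prazapranib: 494 × (1/2)^(192/80.1) = 494 × (1/2)^2.397 ≈ 93.79 mg.
tifezide: 579 × (1/2)^(192/102) = 579 × (1/2)^1.8824 ≈ 157.05 mg.
Total = 93.79 + 157.05 ≈ 250.84 mg.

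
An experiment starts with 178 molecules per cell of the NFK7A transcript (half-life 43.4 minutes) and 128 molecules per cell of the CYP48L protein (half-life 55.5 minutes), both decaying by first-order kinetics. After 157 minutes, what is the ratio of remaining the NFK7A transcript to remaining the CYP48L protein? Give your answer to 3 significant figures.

0.805

NFK7A transcript: 178 × (1/2)^(157/43.4) = 178 × (1/2)^3.6175 ≈ 14.502 molecules per cell.
CYP48L protein: 128 × (1/2)^(157/55.5) = 128 × (1/2)^2.8288 ≈ 18.016 molecules per cell.
Ratio ≈ 14.502 / 18.016 ≈ 0.80499.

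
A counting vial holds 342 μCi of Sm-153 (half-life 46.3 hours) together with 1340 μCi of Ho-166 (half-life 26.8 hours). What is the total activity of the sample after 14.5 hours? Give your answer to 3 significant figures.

1200 μCi

Sm-153: 342 × (1/2)^(14.5/46.3) = 342 × (1/2)^0.31317 ≈ 275.27 μCi.
Ho-166: 1340 × (1/2)^(14.5/26.8) = 1340 × (1/2)^0.54104 ≈ 920.95 μCi.
Total = 275.27 + 920.95 ≈ 1196.2 μCi.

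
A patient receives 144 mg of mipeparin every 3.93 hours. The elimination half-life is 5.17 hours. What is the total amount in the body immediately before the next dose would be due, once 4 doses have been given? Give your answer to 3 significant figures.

The 4 doses were given 15.72, 11.79, 7.86, 3.93 hours ago.
Total = 144·(1/2)^(15.72/5.17) + 144·(1/2)^(11.79/5.17) + 144·(1/2)^(7.86/5.17) + 144·(1/2)^(3.93/5.17)
      = 17.5 + 29.64 + 50.2 + 85.022 ≈ 182.36 mg.

182 mg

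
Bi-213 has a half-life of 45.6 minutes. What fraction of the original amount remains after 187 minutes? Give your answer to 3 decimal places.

n = 187/45.6 ≈ 4.1009 half-lives.
Fraction remaining = (1/2)^4.1009 ≈ 0.058279.

0.058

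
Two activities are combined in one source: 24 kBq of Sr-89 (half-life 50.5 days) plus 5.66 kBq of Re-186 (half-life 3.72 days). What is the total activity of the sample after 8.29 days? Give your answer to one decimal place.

22.6 kBq

Sr-89: 24 × (1/2)^(8.29/50.5) = 24 × (1/2)^0.16416 ≈ 21.419 kBq.
Re-186: 5.66 × (1/2)^(8.29/3.72) = 5.66 × (1/2)^2.2285 ≈ 1.2077 kBq.
Total = 21.419 + 1.2077 ≈ 22.627 kBq.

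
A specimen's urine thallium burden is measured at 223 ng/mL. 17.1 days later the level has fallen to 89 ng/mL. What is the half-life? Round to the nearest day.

13 days

A/A₀ = 89/223 ≈ 0.3991.
n = log₂(2.5056) ≈ 1.3252 half-lives elapsed in 17.1 days.
t½ = 17.1/1.3252 ≈ 12.904 days.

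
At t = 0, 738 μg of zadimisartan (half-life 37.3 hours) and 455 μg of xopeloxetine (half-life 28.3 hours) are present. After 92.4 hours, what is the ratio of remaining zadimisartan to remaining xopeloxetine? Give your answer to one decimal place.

zadimisartan: 738 × (1/2)^(92.4/37.3) = 738 × (1/2)^2.4772 ≈ 132.54 μg.
xopeloxetine: 455 × (1/2)^(92.4/28.3) = 455 × (1/2)^3.265 ≈ 47.331 μg.
Ratio ≈ 132.54 / 47.331 ≈ 2.8003.

2.8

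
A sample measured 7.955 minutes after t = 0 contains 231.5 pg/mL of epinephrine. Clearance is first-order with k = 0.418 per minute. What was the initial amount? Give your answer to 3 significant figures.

6440 pg/mL

t½ = ln 2 / k = 0.69315 / 0.418 ≈ 1.6582 minutes.
Number of half-lives elapsed: n = 7.955/1.6582 ≈ 4.7972.
A₀ = A × 2^n = 231.5 × 2^4.7972 = 231.5 × 27.804 ≈ 6436.7 pg/mL.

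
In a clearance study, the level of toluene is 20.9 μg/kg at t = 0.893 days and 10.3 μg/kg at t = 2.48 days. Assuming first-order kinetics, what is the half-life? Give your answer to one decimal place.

Over Δt = 2.48 − 0.893 = 1.587 days, the level fell by a factor of 20.9/10.3 ≈ 2.0291.
n = log₂(2.0291) ≈ 1.0209 half-lives, so t½ = 1.587/1.0209 ≈ 1.5546 days.

1.6 days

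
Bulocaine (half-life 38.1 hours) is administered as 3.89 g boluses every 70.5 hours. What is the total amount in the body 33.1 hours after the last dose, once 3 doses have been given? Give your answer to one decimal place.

2.9 g

The 3 doses were given 174.1, 103.6, 33.1 hours ago.
Total = 3.89·(1/2)^(174.1/38.1) + 3.89·(1/2)^(103.6/38.1) + 3.89·(1/2)^(33.1/38.1)
      = 0.16382 + 0.59075 + 2.1302 ≈ 2.8848 g.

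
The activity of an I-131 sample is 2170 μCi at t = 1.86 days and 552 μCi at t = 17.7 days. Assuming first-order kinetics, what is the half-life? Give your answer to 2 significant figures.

8.0 days

Over Δt = 17.7 − 1.86 = 15.84 days, the level fell by a factor of 2170/552 ≈ 3.9312.
n = log₂(3.9312) ≈ 1.975 half-lives, so t½ = 15.84/1.975 ≈ 8.0204 days.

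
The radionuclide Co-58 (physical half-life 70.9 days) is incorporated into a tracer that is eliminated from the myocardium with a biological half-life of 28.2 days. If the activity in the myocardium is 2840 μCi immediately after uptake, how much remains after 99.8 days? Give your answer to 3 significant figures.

92.1 μCi

1/t_eff = 1/t_phys + 1/t_biol = 1/70.9 + 1/28.2 = 0.049565 per day.
t_eff = 70.9 × 28.2 / (70.9 + 28.2) ≈ 20.175 days.
Remaining = 2840 × (1/2)^(99.8/20.175) = 2840 × (1/2)^4.9466 ≈ 92.095 μCi.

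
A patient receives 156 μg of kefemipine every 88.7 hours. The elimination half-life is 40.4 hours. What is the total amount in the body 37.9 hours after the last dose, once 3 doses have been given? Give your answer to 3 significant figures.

103 μg

The 3 doses were given 215.3, 126.6, 37.9 hours ago.
Total = 156·(1/2)^(215.3/40.4) + 156·(1/2)^(126.6/40.4) + 156·(1/2)^(37.9/40.4)
      = 3.8804 + 17.775 + 81.418 ≈ 103.07 μg.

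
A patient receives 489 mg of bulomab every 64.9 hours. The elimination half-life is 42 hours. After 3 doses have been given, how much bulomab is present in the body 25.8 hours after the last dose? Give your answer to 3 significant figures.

The 3 doses were given 155.6, 90.7, 25.8 hours ago.
Total = 489·(1/2)^(155.6/42) + 489·(1/2)^(90.7/42) + 489·(1/2)^(25.8/42)
      = 37.503 + 109.45 + 319.44 ≈ 466.4 mg.

466 mg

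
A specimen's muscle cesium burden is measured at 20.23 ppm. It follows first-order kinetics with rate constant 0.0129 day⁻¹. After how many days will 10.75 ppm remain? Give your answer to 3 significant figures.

49.0 days

t½ = ln 2 / k = 0.69315 / 0.0129 ≈ 53.732 days.
Fraction remaining = 10.75/20.23 ≈ 0.53139.
n = log₂(20.23/10.75) = ln(1.8819)/ln 2 ≈ 0.91216 half-lives.
t = n × t½ = 0.91216 × 53.732 ≈ 49.012 days.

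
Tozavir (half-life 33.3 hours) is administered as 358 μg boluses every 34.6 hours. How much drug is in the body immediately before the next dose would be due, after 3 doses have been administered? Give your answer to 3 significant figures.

300 μg

The 3 doses were given 103.8, 69.2, 34.6 hours ago.
Total = 358·(1/2)^(103.8/33.3) + 358·(1/2)^(69.2/33.3) + 358·(1/2)^(34.6/33.3)
      = 41.261 + 84.785 + 174.22 ≈ 300.27 μg.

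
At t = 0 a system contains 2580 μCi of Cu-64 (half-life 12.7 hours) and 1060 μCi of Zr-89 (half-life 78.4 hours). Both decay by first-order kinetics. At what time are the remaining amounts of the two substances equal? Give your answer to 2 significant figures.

Set 2580·(1/2)^(t/12.7) = 1060·(1/2)^(t/78.4).
Taking log₂: log₂(2580/1060) = t·(1/12.7 − 1/78.4).
log₂(2.434) = 1.2833; 1/12.7 − 1/78.4 = 0.065985.
t = 1.2833 / 0.065985 ≈ 19.448 hours.

19 hours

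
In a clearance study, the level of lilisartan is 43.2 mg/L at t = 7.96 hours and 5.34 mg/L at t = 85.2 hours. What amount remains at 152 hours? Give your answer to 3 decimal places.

0.876 mg/L

Over Δt = 85.2 − 7.96 = 77.24 hours, the level fell by a factor of 43.2/5.34 ≈ 8.0899.
n = log₂(8.0899) ≈ 3.0161 half-lives, so t½ = 77.24/3.0161 ≈ 25.609 hours.
From t = 85.2 to t = 152: 5.34 × (1/2)^((152−85.2)/25.609) ≈ 0.87563 mg/L.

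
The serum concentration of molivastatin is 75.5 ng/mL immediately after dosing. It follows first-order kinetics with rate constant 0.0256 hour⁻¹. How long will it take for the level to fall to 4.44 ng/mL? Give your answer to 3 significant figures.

111 hours

t½ = ln 2 / k = 0.69315 / 0.0256 ≈ 27.076 hours.
Fraction remaining = 4.44/75.5 ≈ 0.058808.
n = log₂(75.5/4.44) = ln(17.005)/ln 2 ≈ 4.0878 half-lives.
t = n × t½ = 4.0878 × 27.076 ≈ 110.68 hours.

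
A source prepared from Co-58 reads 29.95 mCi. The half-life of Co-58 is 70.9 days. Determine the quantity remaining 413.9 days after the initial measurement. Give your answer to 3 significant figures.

0.524 mCi

Number of half-lives: n = 413.9/70.9 ≈ 5.8378.
Remaining = 29.95 × (1/2)^5.8378 = 29.95 × 0.017484 ≈ 0.52365 mCi.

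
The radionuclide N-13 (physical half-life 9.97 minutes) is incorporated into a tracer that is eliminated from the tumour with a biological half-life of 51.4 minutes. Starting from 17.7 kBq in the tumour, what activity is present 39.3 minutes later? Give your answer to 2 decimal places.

0.68 kBq

1/t_eff = 1/t_phys + 1/t_biol = 1/9.97 + 1/51.4 = 0.11976 per minute.
t_eff = 9.97 × 51.4 / (9.97 + 51.4) ≈ 8.3503 minutes.
Remaining = 17.7 × (1/2)^(39.3/8.3503) = 17.7 × (1/2)^4.7064 ≈ 0.67795 kBq.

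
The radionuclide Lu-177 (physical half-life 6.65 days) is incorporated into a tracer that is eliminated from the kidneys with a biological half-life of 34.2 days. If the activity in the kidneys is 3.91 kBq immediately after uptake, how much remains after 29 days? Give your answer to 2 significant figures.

1/t_eff = 1/t_phys + 1/t_biol = 1/6.65 + 1/34.2 = 0.17962 per day.
t_eff = 6.65 × 34.2 / (6.65 + 34.2) ≈ 5.5674 days.
Remaining = 3.91 × (1/2)^(29/5.5674) = 3.91 × (1/2)^5.2089 ≈ 0.10572 kBq.

0.11 kBq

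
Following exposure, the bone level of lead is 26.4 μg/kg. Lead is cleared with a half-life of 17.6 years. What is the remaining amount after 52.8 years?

3.3 μg/kg

Elapsed time is 3 half-lives (52.8/17.6).
Each half-life halves the amount: 26.4 × (1/2)^3 = 26.4/8 = 3.3 μg/kg.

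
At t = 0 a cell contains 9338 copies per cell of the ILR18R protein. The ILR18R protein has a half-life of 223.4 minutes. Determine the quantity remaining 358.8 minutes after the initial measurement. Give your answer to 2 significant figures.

Number of half-lives: n = 358.8/223.4 ≈ 1.6061.
Remaining = 9338 × (1/2)^1.6061 = 9338 × 0.32849 ≈ 3067.4 copies per cell.

3100 copies per cell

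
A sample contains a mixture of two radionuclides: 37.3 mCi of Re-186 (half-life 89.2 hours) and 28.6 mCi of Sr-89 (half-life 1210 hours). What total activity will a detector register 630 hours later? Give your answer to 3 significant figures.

20.2 mCi

Re-186: 37.3 × (1/2)^(630/89.2) = 37.3 × (1/2)^7.0628 ≈ 0.279 mCi.
Sr-89: 28.6 × (1/2)^(630/1210) = 28.6 × (1/2)^0.52066 ≈ 19.936 mCi.
Total = 0.279 + 19.936 ≈ 20.215 mCi.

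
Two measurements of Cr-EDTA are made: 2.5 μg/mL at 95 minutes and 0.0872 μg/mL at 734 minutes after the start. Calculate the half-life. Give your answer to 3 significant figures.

132 minutes

Over Δt = 734 − 95 = 639 minutes, the level fell by a factor of 2.5/0.0872 ≈ 28.67.
n = log₂(28.67) ≈ 4.8415 half-lives, so t½ = 639/4.8415 ≈ 131.99 minutes.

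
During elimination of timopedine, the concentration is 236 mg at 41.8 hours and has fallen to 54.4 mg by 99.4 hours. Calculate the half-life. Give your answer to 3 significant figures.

27.2 hours

Over Δt = 99.4 − 41.8 = 57.6 hours, the level fell by a factor of 236/54.4 ≈ 4.3382.
n = log₂(4.3382) ≈ 2.1171 half-lives, so t½ = 57.6/2.1171 ≈ 27.207 hours.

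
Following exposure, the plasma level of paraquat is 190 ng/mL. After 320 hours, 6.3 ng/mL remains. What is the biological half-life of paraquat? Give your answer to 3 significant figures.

A/A₀ = 6.3/190 ≈ 0.033158.
n = log₂(30.159) ≈ 4.9145 half-lives elapsed in 320 hours.
t½ = 320/4.9145 ≈ 65.113 hours.

65.1 hours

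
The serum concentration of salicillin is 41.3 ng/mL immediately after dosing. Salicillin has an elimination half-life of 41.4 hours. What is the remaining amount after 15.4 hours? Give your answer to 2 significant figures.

Number of half-lives: n = 15.4/41.4 ≈ 0.37198.
Remaining = 41.3 × (1/2)^0.37198 = 41.3 × 0.77272 ≈ 31.913 ng/mL.

32 ng/mL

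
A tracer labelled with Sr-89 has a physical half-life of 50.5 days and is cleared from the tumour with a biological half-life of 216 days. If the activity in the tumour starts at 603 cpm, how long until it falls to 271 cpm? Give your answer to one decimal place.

47.2 days

1/t_eff = 1/t_phys + 1/t_biol = 1/50.5 + 1/216 = 0.024432 per day.
t_eff = 50.5 × 216 / (50.5 + 216) ≈ 40.931 days.
n = log₂(603/271) ≈ 1.1539; t = 1.1539 × 40.931 ≈ 47.228 days.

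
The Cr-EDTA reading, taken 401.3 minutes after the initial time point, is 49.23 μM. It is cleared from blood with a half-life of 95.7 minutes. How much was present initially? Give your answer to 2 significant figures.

900 μM

Number of half-lives elapsed: n = 401.3/95.7 ≈ 4.1933.
A₀ = A × 2^n = 49.23 × 2^4.1933 = 49.23 × 18.294 ≈ 900.62 μM.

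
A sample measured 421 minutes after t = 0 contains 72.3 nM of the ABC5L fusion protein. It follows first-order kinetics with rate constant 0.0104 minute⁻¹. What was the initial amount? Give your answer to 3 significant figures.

5760 nM

t½ = ln 2 / k = 0.69315 / 0.0104 ≈ 66.649 minutes.
Number of half-lives elapsed: n = 421/66.649 ≈ 6.3167.
A₀ = A × 2^n = 72.3 × 2^6.3167 = 72.3 × 79.71 ≈ 5763.1 nM.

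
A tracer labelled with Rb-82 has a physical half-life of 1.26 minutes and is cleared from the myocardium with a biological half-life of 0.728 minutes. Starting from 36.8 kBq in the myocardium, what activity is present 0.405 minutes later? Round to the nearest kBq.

1/t_eff = 1/t_phys + 1/t_biol = 1/1.26 + 1/0.728 = 2.1673 per minute.
t_eff = 1.26 × 0.728 / (1.26 + 0.728) ≈ 0.46141 minutes.
Remaining = 36.8 × (1/2)^(0.405/0.46141) = 36.8 × (1/2)^0.87775 ≈ 20.027 kBq.

20 kBq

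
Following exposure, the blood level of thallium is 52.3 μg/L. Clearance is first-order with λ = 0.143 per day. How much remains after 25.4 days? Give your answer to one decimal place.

1.4 μg/L

t½ = ln 2 / λ = 0.69315 / 0.143 ≈ 4.8472 days.
Number of half-lives: n = 25.4/4.8472 ≈ 5.2402.
Remaining = 52.3 × (1/2)^5.2402 = 52.3 × 0.026458 ≈ 1.3837 μg/L.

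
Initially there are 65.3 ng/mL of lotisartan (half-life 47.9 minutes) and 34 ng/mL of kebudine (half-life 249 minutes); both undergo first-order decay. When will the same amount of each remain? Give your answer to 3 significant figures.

Set 65.3·(1/2)^(t/47.9) = 34·(1/2)^(t/249).
Taking log₂: log₂(65.3/34) = t·(1/47.9 − 1/249).
log₂(1.9206) = 0.94155; 1/47.9 − 1/249 = 0.016861.
t = 0.94155 / 0.016861 ≈ 55.843 minutes.

55.8 minutes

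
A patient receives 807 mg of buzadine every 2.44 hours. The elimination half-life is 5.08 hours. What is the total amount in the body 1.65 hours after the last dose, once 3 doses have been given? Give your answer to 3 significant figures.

The 3 doses were given 6.53, 4.09, 1.65 hours ago.
Total = 807·(1/2)^(6.53/5.08) + 807·(1/2)^(4.09/5.08) + 807·(1/2)^(1.65/5.08)
      = 331.07 + 461.86 + 644.31 ≈ 1437.2 mg.

1440 mg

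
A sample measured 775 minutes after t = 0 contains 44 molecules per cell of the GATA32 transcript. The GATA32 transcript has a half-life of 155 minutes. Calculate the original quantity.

Number of half-lives elapsed: n = 775/155 ≈ 5.
A₀ = A × 2^n = 44 × 2^5 = 44 × 32 ≈ 1408 molecules per cell.

1408 molecules per cell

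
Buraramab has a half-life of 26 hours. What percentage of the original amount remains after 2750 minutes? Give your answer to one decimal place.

29.5%

2750 minutes = 45.8333 hours.
n = 45.8333/26 ≈ 1.7628 half-lives.
Fraction remaining = (1/2)^1.7628 ≈ 0.29467, i.e. 29.467%.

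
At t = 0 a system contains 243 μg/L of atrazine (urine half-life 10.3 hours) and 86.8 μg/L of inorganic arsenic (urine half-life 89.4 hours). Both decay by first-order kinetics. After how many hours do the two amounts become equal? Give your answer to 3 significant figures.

Set 243·(1/2)^(t/10.3) = 86.8·(1/2)^(t/89.4).
Taking log₂: log₂(243/86.8) = t·(1/10.3 − 1/89.4).
log₂(2.7995) = 1.4852; 1/10.3 − 1/89.4 = 0.085902.
t = 1.4852 / 0.085902 ≈ 17.289 hours.

17.3 hours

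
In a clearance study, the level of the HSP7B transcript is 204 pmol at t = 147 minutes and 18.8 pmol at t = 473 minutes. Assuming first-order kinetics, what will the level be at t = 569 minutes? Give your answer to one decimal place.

Over Δt = 473 − 147 = 326 minutes, the level fell by a factor of 204/18.8 ≈ 10.851.
n = log₂(10.851) ≈ 3.4398 half-lives, so t½ = 326/3.4398 ≈ 94.774 minutes.
From t = 473 to t = 569: 18.8 × (1/2)^((569−473)/94.774) ≈ 9.3161 pmol.

9.3 pmol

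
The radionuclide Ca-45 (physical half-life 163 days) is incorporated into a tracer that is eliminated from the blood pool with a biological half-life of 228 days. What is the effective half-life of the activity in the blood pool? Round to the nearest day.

95 days

1/t_eff = 1/t_phys + 1/t_biol = 1/163 + 1/228 = 0.010521 per day.
t_eff = 163 × 228 / (163 + 228) ≈ 95.049 days.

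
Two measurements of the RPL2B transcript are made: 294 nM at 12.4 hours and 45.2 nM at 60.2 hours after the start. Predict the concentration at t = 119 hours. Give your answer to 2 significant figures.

Over Δt = 60.2 − 12.4 = 47.8 hours, the level fell by a factor of 294/45.2 ≈ 6.5044.
n = log₂(6.5044) ≈ 2.7014 half-lives, so t½ = 47.8/2.7014 ≈ 17.694 hours.
From t = 60.2 to t = 119: 45.2 × (1/2)^((119−60.2)/17.694) ≈ 4.5164 nM.

4.5 nM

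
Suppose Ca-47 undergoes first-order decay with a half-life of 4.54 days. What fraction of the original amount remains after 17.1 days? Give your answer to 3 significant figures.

n = 17.1/4.54 ≈ 3.7665 half-lives.
Fraction remaining = (1/2)^3.7665 ≈ 0.073479.

0.0735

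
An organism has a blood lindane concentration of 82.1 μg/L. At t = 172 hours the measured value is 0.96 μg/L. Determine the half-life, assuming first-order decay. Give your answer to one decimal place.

A/A₀ = 0.96/82.1 ≈ 0.011693.
n = log₂(85.521) ≈ 6.4182 half-lives elapsed in 172 hours.
t½ = 172/6.4182 ≈ 26.799 hours.

26.8 hours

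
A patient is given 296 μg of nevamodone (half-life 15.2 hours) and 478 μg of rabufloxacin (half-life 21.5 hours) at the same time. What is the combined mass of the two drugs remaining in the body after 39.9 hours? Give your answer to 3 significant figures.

180 μg

nevamodone: 296 × (1/2)^(39.9/15.2) = 296 × (1/2)^2.625 ≈ 47.983 μg.
rabufloxacin: 478 × (1/2)^(39.9/21.5) = 478 × (1/2)^1.8558 ≈ 132.06 μg.
Total = 47.983 + 132.06 ≈ 180.04 μg.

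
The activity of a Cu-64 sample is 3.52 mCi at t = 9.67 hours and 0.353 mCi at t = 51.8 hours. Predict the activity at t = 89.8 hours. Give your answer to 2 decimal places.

Over Δt = 51.8 − 9.67 = 42.13 hours, the level fell by a factor of 3.52/0.353 ≈ 9.9717.
n = log₂(9.9717) ≈ 3.3178 half-lives, so t½ = 42.13/3.3178 ≈ 12.698 hours.
From t = 51.8 to t = 89.8: 0.353 × (1/2)^((89.8−51.8)/12.698) ≈ 0.044352 mCi.

0.04 mCi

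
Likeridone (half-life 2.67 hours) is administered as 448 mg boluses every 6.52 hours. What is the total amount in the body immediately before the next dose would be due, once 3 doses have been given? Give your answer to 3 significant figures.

100 mg

The 3 doses were given 19.56, 13.04, 6.52 hours ago.
Total = 448·(1/2)^(19.56/2.67) + 448·(1/2)^(13.04/2.67) + 448·(1/2)^(6.52/2.67)
      = 2.7924 + 15.173 + 82.448 ≈ 100.41 mg.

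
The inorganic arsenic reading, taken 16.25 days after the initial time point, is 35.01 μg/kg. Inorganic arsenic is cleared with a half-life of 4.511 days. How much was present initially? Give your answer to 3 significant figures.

425 μg/kg

Number of half-lives elapsed: n = 16.25/4.511 ≈ 3.6023.
A₀ = A × 2^n = 35.01 × 2^3.6023 = 35.01 × 12.145 ≈ 425.2 μg/kg.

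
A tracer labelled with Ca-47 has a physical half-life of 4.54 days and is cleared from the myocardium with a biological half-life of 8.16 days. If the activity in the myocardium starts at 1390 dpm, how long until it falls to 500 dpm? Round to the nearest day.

1/t_eff = 1/t_phys + 1/t_biol = 1/4.54 + 1/8.16 = 0.34281 per day.
t_eff = 4.54 × 8.16 / (4.54 + 8.16) ≈ 2.917 days.
n = log₂(1390/500) ≈ 1.4751; t = 1.4751 × 2.917 ≈ 4.3029 days.

4 days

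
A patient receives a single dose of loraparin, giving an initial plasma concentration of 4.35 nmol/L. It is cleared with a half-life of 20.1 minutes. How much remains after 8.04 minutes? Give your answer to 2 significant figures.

Number of half-lives: n = 8.04/20.1 ≈ 0.4.
Remaining = 4.35 × (1/2)^0.4 = 4.35 × 0.75786 ≈ 3.2967 nmol/L.

3.3 nmol/L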